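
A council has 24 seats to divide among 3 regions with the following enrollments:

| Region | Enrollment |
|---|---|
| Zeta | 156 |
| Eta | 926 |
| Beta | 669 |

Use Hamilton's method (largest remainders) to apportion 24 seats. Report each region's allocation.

Total 1751; standard divisor 1751/24 ≈ 72.958.
Standard quotas: Zeta 2.138, Eta 12.692, Beta 9.170.
Lower quotas: Zeta 2, Eta 12, Beta 9 (sum 23, leaving 1 seat).
Remainders in descending order: Eta 0.692, Beta 0.170, Zeta 0.138.
Largest remainder: Eta receives the extra seat.

Zeta=2, Eta=13, Beta=9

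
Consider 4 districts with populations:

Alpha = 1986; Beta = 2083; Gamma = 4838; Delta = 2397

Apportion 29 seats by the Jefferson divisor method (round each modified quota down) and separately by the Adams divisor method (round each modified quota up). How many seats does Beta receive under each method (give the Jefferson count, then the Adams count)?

5 and 6

Jefferson: Alpha 5, Beta 5, Gamma 13, Delta 6.
Adams: Alpha 5, Beta 6, Gamma 12, Delta 6.
Beta gets 5 under Jefferson and 6 under Adams.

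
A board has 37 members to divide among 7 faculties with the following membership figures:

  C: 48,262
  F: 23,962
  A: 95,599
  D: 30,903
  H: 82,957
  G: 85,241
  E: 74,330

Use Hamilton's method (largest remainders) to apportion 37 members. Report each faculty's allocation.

Standard divisor: 441254 ÷ 37 ≈ 11925.784.
Standard quotas: C 4.0469, F 2.0093, A 8.0162, D 2.5913, H 6.9561, G 7.1476, E 6.2327.
Lower quotas: C 4, F 2, A 8, D 2, H 6, G 7, E 6 (sum 35, leaving 2 seats).
Remainders in descending order: H 0.9561, D 0.5913, E 0.2327, G 0.1476, C 0.0469, A 0.0162, F 0.0093.
The surplus seats go to H, D.

C: 4, F: 2, A: 8, D: 3, H: 7, G: 7, E: 6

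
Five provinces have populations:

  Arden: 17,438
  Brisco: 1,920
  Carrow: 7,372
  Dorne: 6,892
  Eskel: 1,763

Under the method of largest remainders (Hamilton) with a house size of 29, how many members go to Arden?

14

Total 35385; standard divisor 35385/29 ≈ 1220.172.
Standard quotas: Arden 14.2914, Brisco 1.5735, Carrow 6.0418, Dorne 5.6484, Eskel 1.4449.
Lower quotas: Arden 14, Brisco 1, Carrow 6, Dorne 5, Eskel 1 (sum 27, leaving 2 seats).
Remainders in descending order: Dorne 0.6484, Brisco 0.5735, Eskel 0.4449, Arden 0.2914, Carrow 0.0418.
Largest remainders: Dorne, Brisco receive the extra seats.
Arden receives 14.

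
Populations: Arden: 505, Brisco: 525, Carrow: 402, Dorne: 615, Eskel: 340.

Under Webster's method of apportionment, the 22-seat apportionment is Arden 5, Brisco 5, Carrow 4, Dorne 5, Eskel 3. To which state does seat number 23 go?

Priority for the next seat is population ÷ (current seats + 0.5).
Priorities: Arden 91.818, Brisco 95.455, Carrow 89.333, Dorne 111.818, Eskel 97.143.
Highest priority: Dorne.

Dorne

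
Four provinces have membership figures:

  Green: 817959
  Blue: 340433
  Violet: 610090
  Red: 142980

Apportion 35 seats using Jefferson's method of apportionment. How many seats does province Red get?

2

Standard divisor 1911462/35 ≈ 54613.2; standard quotas: Green 14.977, Blue 6.234, Violet 11.171, Red 2.618.
Rounding down gives 14, 6, 11, 2 = 33 seats, so the divisor must be adjusted.
With modified divisor 51000: modified quotas Green 16.038, Blue 6.675, Violet 11.963, Red 2.804.
Rounding down: Green 16, Blue 6, Violet 11, Red 2 (total 35).
Red receives 2.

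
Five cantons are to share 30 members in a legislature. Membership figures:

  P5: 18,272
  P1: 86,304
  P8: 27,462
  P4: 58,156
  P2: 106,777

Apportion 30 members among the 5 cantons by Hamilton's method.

P5 2, P1 8, P8 3, P4 6, P2 11

Standard divisor: 296971 ÷ 30 ≈ 9899.033.
Standard quotas: P5 1.8458, P1 8.7184, P8 2.7742, P4 5.8749, P2 10.7866.
Lower quotas: P5 1, P1 8, P8 2, P4 5, P2 10 (sum 26, leaving 4 seats).
Remainders in descending order: P4 0.8749, P5 0.8458, P2 0.7866, P8 0.7742, P1 0.7184.
Largest remainders: P4, P5, P2, P8 receive the extra seats.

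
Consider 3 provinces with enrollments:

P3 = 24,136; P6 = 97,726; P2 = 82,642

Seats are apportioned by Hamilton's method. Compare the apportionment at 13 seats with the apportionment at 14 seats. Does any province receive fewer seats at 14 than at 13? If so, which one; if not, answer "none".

P3

At 13 seats: P3 2, P6 6, P2 5.
At 14 seats: P3 1, P6 7, P2 6.
P3 drops from 2 to 1.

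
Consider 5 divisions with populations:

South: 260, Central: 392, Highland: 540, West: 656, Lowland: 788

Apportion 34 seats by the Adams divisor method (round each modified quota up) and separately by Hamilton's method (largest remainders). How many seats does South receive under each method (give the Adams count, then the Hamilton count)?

Adams: South 4, Central 5, Highland 7, West 8, Lowland 10.
Hamilton: South 3, Central 5, Highland 7, West 9, Lowland 10.
South gets 4 under Adams and 3 under Hamilton.

4 and 3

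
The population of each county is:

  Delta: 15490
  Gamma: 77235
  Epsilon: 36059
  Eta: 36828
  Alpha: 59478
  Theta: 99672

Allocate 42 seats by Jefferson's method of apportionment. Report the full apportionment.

Delta 2, Gamma 10, Epsilon 4, Eta 5, Alpha 8, Theta 13

Standard divisor 324762/42 ≈ 7732.429; standard quotas: Delta 2.003, Gamma 9.988, Epsilon 4.663, Eta 4.763, Alpha 7.692, Theta 12.890.
Rounding down gives 2, 9, 4, 4, 7, 12 = 38 seats, so the divisor must be adjusted.
With modified divisor 7300: modified quotas Delta 2.122, Gamma 10.580, Epsilon 4.940, Eta 5.045, Alpha 8.148, Theta 13.654.
Rounding down: Delta 2, Gamma 10, Epsilon 4, Eta 5, Alpha 8, Theta 13 (total 42).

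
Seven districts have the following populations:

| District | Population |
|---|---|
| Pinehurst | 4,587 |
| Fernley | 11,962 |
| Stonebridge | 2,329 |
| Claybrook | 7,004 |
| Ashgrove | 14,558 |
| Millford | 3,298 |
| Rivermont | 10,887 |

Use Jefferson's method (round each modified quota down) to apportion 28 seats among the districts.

Pinehurst=2, Fernley=6, Stonebridge=1, Claybrook=4, Ashgrove=8, Millford=1, Rivermont=6

Standard divisor 54625/28 ≈ 1950.893; standard quotas: Pinehurst 2.351, Fernley 6.132, Stonebridge 1.194, Claybrook 3.590, Ashgrove 7.462, Millford 1.691, Rivermont 5.581.
Rounding down gives 2, 6, 1, 3, 7, 1, 5 = 25 seats, so the divisor must be adjusted.
With modified divisor 1730: modified quotas Pinehurst 2.651, Fernley 6.914, Stonebridge 1.346, Claybrook 4.049, Ashgrove 8.415, Millford 1.906, Rivermont 6.293.
Rounding down: Pinehurst 2, Fernley 6, Stonebridge 1, Claybrook 4, Ashgrove 8, Millford 1, Rivermont 6 (total 28).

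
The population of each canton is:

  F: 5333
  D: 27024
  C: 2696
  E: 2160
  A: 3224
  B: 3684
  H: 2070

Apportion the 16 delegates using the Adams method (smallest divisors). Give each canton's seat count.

F 2, D 8, C 1, E 1, A 1, B 2, H 1

Standard divisor 46191/16 ≈ 2886.938; standard quotas: F 1.847, D 9.361, C 0.934, E 0.748, A 1.117, B 1.276, H 0.717.
Rounding up gives 2, 10, 1, 1, 2, 2, 1 = 19 seats, so the divisor must be adjusted.
With modified divisor 3500: modified quotas F 1.524, D 7.721, C 0.770, E 0.617, A 0.921, B 1.053, H 0.591.
Rounding up: F 2, D 8, C 1, E 1, A 1, B 2, H 1 (total 16).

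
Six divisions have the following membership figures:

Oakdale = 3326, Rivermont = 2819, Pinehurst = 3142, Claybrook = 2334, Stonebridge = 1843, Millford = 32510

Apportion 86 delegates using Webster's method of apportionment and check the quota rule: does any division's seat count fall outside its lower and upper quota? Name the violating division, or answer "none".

Standard quotas: Oakdale 6.222, Rivermont 5.273, Pinehurst 5.877, Claybrook 4.366, Stonebridge 3.448, Millford 60.814.
Webster allocation: Oakdale 6, Rivermont 5, Pinehurst 6, Claybrook 4, Stonebridge 3, Millford 62.
Millford has quota 60.814 (lower 60, upper 61) but receives 62 — outside the quota interval.

Millford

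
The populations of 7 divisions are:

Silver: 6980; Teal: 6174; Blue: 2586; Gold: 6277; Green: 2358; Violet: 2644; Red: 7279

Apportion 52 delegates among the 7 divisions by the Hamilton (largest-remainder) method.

Silver=11; Teal=9; Blue=4; Gold=9; Green=4; Violet=4; Red=11

The standard divisor is 34298/52 ≈ 659.577.
Standard quotas: Silver 10.5825, Teal 9.3605, Blue 3.9207, Gold 9.5167, Green 3.5750, Violet 4.0086, Red 11.0359.
Lower quotas: Silver 10, Teal 9, Blue 3, Gold 9, Green 3, Violet 4, Red 11 (sum 49, leaving 3 seats).
Remainders in descending order: Blue 0.9207, Silver 0.5825, Green 0.5750, Gold 0.5167, Teal 0.3605, Red 0.0359, Violet 0.0086.
Largest remainders: Blue, Silver, Green receive the extra seats.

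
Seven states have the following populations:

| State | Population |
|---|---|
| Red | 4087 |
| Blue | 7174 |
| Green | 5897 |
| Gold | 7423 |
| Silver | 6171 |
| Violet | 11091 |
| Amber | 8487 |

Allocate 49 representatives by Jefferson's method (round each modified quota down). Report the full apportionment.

Standard divisor 50330/49 ≈ 1027.143; standard quotas: Red 3.979, Blue 6.984, Green 5.741, Gold 7.227, Silver 6.008, Violet 10.798, Amber 8.263.
Rounding down gives 3, 6, 5, 7, 6, 10, 8 = 45 seats, so the divisor must be adjusted.
With modified divisor 960: modified quotas Red 4.257, Blue 7.473, Green 6.143, Gold 7.732, Silver 6.428, Violet 11.553, Amber 8.841.
Rounding down: Red 4, Blue 7, Green 6, Gold 7, Silver 6, Violet 11, Amber 8 (total 49).

Red 4, Blue 7, Green 6, Gold 7, Silver 6, Violet 11, Amber 8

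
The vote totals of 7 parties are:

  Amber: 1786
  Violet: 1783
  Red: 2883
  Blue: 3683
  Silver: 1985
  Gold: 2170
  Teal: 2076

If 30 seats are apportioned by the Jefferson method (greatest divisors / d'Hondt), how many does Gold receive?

Standard divisor 16366/30 ≈ 545.533; standard quotas: Amber 3.274, Violet 3.268, Red 5.285, Blue 6.751, Silver 3.639, Gold 3.978, Teal 3.805.
Rounding down gives 3, 3, 5, 6, 3, 3, 3 = 26 seats, so the divisor must be adjusted.
With modified divisor 490: modified quotas Amber 3.645, Violet 3.639, Red 5.884, Blue 7.516, Silver 4.051, Gold 4.429, Teal 4.237.
Rounding down: Amber 3, Violet 3, Red 5, Blue 7, Silver 4, Gold 4, Teal 4 (total 30).
Gold receives 4.

4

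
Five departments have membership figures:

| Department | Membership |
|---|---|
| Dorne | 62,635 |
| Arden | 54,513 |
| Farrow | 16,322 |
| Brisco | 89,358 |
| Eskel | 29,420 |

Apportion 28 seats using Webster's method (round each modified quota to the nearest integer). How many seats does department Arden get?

Standard divisor 252248/28 ≈ 9008.857; standard quotas: Dorne 6.953, Arden 6.051, Farrow 1.812, Brisco 9.919, Eskel 3.266.
Rounding to the nearest integer gives Dorne 7, Arden 6, Farrow 2, Brisco 10, Eskel 3 — total 28, matching the house size, so no adjustment is needed.
Arden receives 6.

6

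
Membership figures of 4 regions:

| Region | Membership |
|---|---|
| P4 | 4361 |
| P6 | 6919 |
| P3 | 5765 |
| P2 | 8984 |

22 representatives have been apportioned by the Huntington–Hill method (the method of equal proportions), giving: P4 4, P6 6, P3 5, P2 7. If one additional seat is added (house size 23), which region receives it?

Priority for the next seat is population ÷ (√(s·(s+1))).
Priorities: P4 975.149, P6 1067.625, P3 1052.540, P2 1200.537.
Highest priority: P2.

P2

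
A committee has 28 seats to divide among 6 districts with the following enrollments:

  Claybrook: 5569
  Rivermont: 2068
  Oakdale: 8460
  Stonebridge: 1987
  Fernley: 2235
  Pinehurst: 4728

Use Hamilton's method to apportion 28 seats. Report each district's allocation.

Claybrook 6, Rivermont 2, Oakdale 10, Stonebridge 2, Fernley 3, Pinehurst 5

Total 25047; standard divisor 25047/28 ≈ 894.536.
Standard quotas: Claybrook 6.2256, Rivermont 2.3118, Oakdale 9.4574, Stonebridge 2.2213, Fernley 2.4985, Pinehurst 5.2854.
Lower quotas: Claybrook 6, Rivermont 2, Oakdale 9, Stonebridge 2, Fernley 2, Pinehurst 5 (sum 26, leaving 2 seats).
Remainders in descending order: Fernley 0.4985, Oakdale 0.4574, Rivermont 0.3118, Pinehurst 0.2854, Claybrook 0.2256, Stonebridge 0.2213.
Largest remainders: Fernley, Oakdale receive the extra seats.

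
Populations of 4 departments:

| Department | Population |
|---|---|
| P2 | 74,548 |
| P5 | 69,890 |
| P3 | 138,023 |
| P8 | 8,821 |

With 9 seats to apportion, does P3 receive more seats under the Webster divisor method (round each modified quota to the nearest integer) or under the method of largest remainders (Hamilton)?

Webster

Webster: P2 2, P5 2, P3 5, P8 0.
Hamilton: P2 3, P5 2, P3 4, P8 0.
P3 gets 5 under Webster and 4 under Hamilton.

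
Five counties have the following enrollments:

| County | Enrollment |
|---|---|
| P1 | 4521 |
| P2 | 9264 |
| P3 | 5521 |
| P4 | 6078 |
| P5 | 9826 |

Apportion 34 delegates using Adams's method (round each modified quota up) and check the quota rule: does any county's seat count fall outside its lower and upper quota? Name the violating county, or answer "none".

none

Standard quotas: P1 4.366, P2 8.946, P3 5.331, P4 5.869, P5 9.488.
Adams allocation: P1 5, P2 9, P3 5, P4 6, P5 9.
Every allocation lies between the lower and upper quota.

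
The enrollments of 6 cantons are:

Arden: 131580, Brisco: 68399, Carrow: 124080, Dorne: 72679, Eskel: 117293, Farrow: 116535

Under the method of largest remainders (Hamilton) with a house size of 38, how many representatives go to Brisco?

The standard divisor is 630566/38 ≈ 16593.842.
Standard quotas: Arden 7.9294, Brisco 4.1220, Carrow 7.4775, Dorne 4.3799, Eskel 7.0685, Farrow 7.0228.
Lower quotas: Arden 7, Brisco 4, Carrow 7, Dorne 4, Eskel 7, Farrow 7 (sum 36, leaving 2 seats).
Remainders in descending order: Arden 0.9294, Carrow 0.4775, Dorne 0.3799, Brisco 0.1220, Eskel 0.0685, Farrow 0.0228.
Largest remainders: Arden, Carrow receive the extra seats.
Brisco receives 4.

4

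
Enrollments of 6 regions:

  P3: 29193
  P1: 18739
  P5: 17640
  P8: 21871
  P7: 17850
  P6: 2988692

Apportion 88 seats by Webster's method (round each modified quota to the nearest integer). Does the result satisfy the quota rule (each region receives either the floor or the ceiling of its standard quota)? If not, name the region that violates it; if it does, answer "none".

Standard quotas: P3 0.830, P1 0.533, P5 0.502, P8 0.622, P7 0.508, P6 85.005.
Webster allocation: P3 1, P1 1, P5 0, P8 1, P7 1, P6 84.
P6 has quota 85.005 (lower 85, upper 86) but receives 84 — outside the quota interval.

P6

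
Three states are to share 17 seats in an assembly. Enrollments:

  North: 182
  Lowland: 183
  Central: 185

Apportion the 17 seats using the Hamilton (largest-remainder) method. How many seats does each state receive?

North 5; Lowland 6; Central 6

The standard divisor is 550/17 ≈ 32.353.
Standard quotas: North 5.625, Lowland 5.656, Central 5.718.
Lower quotas: North 5, Lowland 5, Central 5 (sum 15, leaving 2 seats).
Remainders in descending order: Central 0.718, Lowland 0.656, North 0.625.
Largest remainders: Central, Lowland receive the extra seats.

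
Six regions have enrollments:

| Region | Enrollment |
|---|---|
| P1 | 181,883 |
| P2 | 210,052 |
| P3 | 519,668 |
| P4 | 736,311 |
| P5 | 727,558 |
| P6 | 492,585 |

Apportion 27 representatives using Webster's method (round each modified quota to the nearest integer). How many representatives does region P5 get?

Standard divisor 2868057/27 ≈ 106224.333; standard quotas: P1 1.712, P2 1.977, P3 4.892, P4 6.932, P5 6.849, P6 4.637.
Rounding to the nearest integer gives 2, 2, 5, 7, 7, 5 = 28 seats, so the divisor must be adjusted.
With modified divisor 110700: modified quotas P1 1.643, P2 1.897, P3 4.694, P4 6.651, P5 6.572, P6 4.450.
Rounding to the nearest integer: P1 2, P2 2, P3 5, P4 7, P5 7, P6 4 (total 27).
P5 receives 7.

7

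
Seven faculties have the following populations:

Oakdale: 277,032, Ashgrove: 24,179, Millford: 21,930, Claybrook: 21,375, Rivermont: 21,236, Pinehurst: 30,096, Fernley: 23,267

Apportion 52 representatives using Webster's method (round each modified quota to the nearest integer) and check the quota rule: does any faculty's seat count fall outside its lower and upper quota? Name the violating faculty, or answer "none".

Oakdale

Standard quotas: Oakdale 34.372, Ashgrove 3.000, Millford 2.721, Claybrook 2.652, Rivermont 2.635, Pinehurst 3.734, Fernley 2.887.
Webster allocation: Oakdale 33, Ashgrove 3, Millford 3, Claybrook 3, Rivermont 3, Pinehurst 4, Fernley 3.
Oakdale has quota 34.372 (lower 34, upper 35) but receives 33 — outside the quota interval.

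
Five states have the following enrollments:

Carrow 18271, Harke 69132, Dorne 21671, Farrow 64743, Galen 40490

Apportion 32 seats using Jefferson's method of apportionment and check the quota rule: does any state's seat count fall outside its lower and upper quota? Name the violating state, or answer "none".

none

Standard quotas: Carrow 2.728, Harke 10.323, Dorne 3.236, Farrow 9.667, Galen 6.046.
Jefferson allocation: Carrow 2, Harke 11, Dorne 3, Farrow 10, Galen 6.
Every allocation lies between the lower and upper quota.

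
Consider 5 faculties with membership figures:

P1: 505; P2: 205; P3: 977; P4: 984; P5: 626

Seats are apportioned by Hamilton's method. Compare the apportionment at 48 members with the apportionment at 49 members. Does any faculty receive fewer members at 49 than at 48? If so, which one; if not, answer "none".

P1

At 48 seats: P1 8, P2 3, P3 14, P4 14, P5 9.
At 49 seats: P1 7, P2 3, P3 15, P4 15, P5 9.
P1 drops from 8 to 7.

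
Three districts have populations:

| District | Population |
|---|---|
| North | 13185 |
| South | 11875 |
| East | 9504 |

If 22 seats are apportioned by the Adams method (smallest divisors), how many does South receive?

Standard divisor 34564/22 ≈ 1571.091; standard quotas: North 8.392, South 7.558, East 6.049.
Rounding up gives 9, 8, 7 = 24 seats, so the divisor must be adjusted.
With modified divisor 1670: modified quotas North 7.895, South 7.111, East 5.691.
Rounding up: North 8, South 8, East 6 (total 22).
South receives 8.

8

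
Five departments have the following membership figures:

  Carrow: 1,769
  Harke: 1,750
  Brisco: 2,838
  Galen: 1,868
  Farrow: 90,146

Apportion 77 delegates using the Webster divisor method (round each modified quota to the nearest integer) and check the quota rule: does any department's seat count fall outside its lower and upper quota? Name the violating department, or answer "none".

Standard quotas: Carrow 1.385, Harke 1.370, Brisco 2.221, Galen 1.462, Farrow 70.562.
Webster allocation: Carrow 1, Harke 1, Brisco 2, Galen 1, Farrow 72.
Farrow has quota 70.562 (lower 70, upper 71) but receives 72 — outside the quota interval.

Farrow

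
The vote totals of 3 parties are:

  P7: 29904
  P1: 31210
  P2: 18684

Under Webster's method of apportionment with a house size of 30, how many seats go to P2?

Standard divisor 79798/30 ≈ 2659.933; standard quotas: P7 11.242, P1 11.733, P2 7.024.
Rounding to the nearest integer gives P7 11, P1 12, P2 7 — total 30, matching the house size, so no adjustment is needed.
P2 receives 7.

7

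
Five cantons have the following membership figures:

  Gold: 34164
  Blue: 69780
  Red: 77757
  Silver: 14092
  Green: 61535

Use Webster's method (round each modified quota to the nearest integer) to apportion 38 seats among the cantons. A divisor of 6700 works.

Gold=5; Blue=10; Red=12; Silver=2; Green=9

With modified divisor 6700: modified quotas Gold 5.099, Blue 10.415, Red 11.606, Silver 2.103, Green 9.184.
Rounding to the nearest integer: Gold 5, Blue 10, Red 12, Silver 2, Green 9 (total 38).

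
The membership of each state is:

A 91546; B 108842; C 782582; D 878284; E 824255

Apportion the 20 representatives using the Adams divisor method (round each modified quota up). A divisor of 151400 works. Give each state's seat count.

With modified divisor 151400: modified quotas A 0.605, B 0.719, C 5.169, D 5.801, E 5.444.
Rounding up: A 1, B 1, C 6, D 6, E 6 (total 20).

A 1, B 1, C 6, D 6, E 6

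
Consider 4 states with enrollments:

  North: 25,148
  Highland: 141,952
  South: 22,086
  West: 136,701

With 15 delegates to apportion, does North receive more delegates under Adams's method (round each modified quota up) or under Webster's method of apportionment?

Adams: North 2, Highland 6, South 1, West 6.
Webster: North 1, Highland 7, South 1, West 6.
North gets 2 under Adams and 1 under Webster.

Adams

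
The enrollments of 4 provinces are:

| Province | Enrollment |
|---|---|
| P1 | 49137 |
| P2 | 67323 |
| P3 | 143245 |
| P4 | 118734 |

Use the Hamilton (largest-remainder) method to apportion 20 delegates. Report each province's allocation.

Standard divisor: 378439 ÷ 20 ≈ 18921.95.
Standard quotas: P1 2.5968, P2 3.5579, P3 7.5703, P4 6.2749.
Lower quotas: P1 2, P2 3, P3 7, P4 6 (sum 18, leaving 2 seats).
Remainders in descending order: P1 0.5968, P3 0.5703, P2 0.5579, P4 0.2749.
Largest remainders: P1, P3 receive the extra seats.

P1 3; P2 3; P3 8; P4 6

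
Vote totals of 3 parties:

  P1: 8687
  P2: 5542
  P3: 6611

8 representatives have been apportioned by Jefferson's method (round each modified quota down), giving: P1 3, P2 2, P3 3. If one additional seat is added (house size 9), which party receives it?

Priority for the next seat is population ÷ (current seats + 1).
Priorities: P1 2171.750, P2 1847.333, P3 1652.750.
Highest priority: P1.

P1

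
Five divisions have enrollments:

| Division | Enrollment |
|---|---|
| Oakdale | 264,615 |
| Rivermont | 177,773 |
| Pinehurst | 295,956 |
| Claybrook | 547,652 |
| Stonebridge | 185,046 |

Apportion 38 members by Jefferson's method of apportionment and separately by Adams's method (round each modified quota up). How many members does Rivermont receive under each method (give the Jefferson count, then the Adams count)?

Jefferson: Oakdale 7, Rivermont 4, Pinehurst 8, Claybrook 14, Stonebridge 5.
Adams: Oakdale 7, Rivermont 5, Pinehurst 8, Claybrook 13, Stonebridge 5.
Rivermont gets 4 under Jefferson and 5 under Adams.

4 and 5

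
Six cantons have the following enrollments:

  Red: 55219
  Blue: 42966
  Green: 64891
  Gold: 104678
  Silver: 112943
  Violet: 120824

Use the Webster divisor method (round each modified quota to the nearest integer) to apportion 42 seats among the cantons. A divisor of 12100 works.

Red 5; Blue 4; Green 5; Gold 9; Silver 9; Violet 10

With modified divisor 12100: modified quotas Red 4.564, Blue 3.551, Green 5.363, Gold 8.651, Silver 9.334, Violet 9.985.
Rounding to the nearest integer: Red 5, Blue 4, Green 5, Gold 9, Silver 9, Violet 10 (total 42).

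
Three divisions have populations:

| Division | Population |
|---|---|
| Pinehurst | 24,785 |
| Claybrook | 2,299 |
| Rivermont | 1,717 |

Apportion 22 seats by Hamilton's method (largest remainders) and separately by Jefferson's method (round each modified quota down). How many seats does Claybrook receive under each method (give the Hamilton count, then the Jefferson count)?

Hamilton: Pinehurst 19, Claybrook 2, Rivermont 1.
Jefferson: Pinehurst 20, Claybrook 1, Rivermont 1.
Claybrook gets 2 under Hamilton and 1 under Jefferson.

2 and 1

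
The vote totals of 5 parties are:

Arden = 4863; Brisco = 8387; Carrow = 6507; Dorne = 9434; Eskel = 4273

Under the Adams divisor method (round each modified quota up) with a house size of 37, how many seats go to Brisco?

9

Standard divisor 33464/37 ≈ 904.432; standard quotas: Arden 5.377, Brisco 9.273, Carrow 7.195, Dorne 10.431, Eskel 4.725.
Rounding up gives 6, 10, 8, 11, 5 = 40 seats, so the divisor must be adjusted.
With modified divisor 960: modified quotas Arden 5.066, Brisco 8.736, Carrow 6.778, Dorne 9.827, Eskel 4.451.
Rounding up: Arden 6, Brisco 9, Carrow 7, Dorne 10, Eskel 5 (total 37).
Brisco receives 9.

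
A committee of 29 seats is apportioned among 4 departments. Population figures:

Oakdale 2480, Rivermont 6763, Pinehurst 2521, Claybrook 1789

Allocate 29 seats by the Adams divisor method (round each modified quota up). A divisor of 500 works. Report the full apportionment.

Oakdale: 5, Rivermont: 14, Pinehurst: 6, Claybrook: 4

With modified divisor 500: modified quotas Oakdale 4.960, Rivermont 13.526, Pinehurst 5.042, Claybrook 3.578.
Rounding up: Oakdale 5, Rivermont 14, Pinehurst 6, Claybrook 4 (total 29).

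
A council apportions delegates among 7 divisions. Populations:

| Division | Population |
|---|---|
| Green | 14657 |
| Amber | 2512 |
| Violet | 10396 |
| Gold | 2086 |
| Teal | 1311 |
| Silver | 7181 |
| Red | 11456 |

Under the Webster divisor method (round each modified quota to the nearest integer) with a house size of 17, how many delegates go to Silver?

2

Standard divisor 49599/17 ≈ 2917.588; standard quotas: Green 5.024, Amber 0.861, Violet 3.563, Gold 0.715, Teal 0.449, Silver 2.461, Red 3.927.
Rounding to the nearest integer gives Green 5, Amber 1, Violet 4, Gold 1, Teal 0, Silver 2, Red 4 — total 17, matching the house size, so no adjustment is needed.
Silver receives 2.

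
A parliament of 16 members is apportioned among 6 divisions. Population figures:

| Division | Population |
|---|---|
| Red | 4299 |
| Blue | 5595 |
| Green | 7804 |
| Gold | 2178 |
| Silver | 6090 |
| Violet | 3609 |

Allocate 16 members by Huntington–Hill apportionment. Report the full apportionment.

Red 2, Blue 3, Green 4, Gold 1, Silver 4, Violet 2

With divisor 1757: modified quotas Red 2.447, Blue 3.184, Green 4.442, Gold 1.240, Silver 3.466, Violet 2.054.
Geometric-mean thresholds: Red √(2·3)=2.449, Blue √(3·4)=3.464, Green √(4·5)=4.472, Gold √(1·2)=1.414, Silver √(3·4)=3.464, Violet √(2·3)=2.449.
Each quota rounded against its threshold gives Red 2, Blue 3, Green 4, Gold 1, Silver 4, Violet 2 (total 16).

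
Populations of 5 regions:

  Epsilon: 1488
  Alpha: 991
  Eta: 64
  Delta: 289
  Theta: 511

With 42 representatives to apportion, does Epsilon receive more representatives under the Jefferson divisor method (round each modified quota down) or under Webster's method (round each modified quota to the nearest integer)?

Jefferson

Jefferson: Epsilon 20, Alpha 13, Eta 0, Delta 3, Theta 6.
Webster: Epsilon 19, Alpha 12, Eta 1, Delta 4, Theta 6.
Epsilon gets 20 under Jefferson and 19 under Webster.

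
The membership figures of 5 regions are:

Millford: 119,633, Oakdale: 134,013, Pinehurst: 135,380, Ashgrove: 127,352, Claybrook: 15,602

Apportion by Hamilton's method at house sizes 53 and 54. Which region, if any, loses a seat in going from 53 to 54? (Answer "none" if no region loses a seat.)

At 53 seats: Millford 12, Oakdale 13, Pinehurst 13, Ashgrove 13, Claybrook 2.
At 54 seats: Millford 12, Oakdale 14, Pinehurst 14, Ashgrove 13, Claybrook 1.
Claybrook drops from 2 to 1.

Claybrook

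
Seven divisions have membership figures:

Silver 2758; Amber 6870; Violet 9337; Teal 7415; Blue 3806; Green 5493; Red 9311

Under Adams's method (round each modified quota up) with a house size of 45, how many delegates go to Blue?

Standard divisor 44990/45 ≈ 999.778; standard quotas: Silver 2.759, Amber 6.872, Violet 9.339, Teal 7.417, Blue 3.807, Green 5.494, Red 9.313.
Rounding up gives 3, 7, 10, 8, 4, 6, 10 = 48 seats, so the divisor must be adjusted.
With modified divisor 1080: modified quotas Silver 2.554, Amber 6.361, Violet 8.645, Teal 6.866, Blue 3.524, Green 5.086, Red 8.621.
Rounding up: Silver 3, Amber 7, Violet 9, Teal 7, Blue 4, Green 6, Red 9 (total 45).
Blue receives 4.

4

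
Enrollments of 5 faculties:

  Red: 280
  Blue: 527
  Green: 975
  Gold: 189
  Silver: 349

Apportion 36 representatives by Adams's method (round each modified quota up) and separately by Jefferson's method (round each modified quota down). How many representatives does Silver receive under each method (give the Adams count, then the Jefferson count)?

Adams: Red 5, Blue 8, Green 14, Gold 3, Silver 6.
Jefferson: Red 4, Blue 8, Green 16, Gold 3, Silver 5.
Silver gets 6 under Adams and 5 under Jefferson.

6 and 5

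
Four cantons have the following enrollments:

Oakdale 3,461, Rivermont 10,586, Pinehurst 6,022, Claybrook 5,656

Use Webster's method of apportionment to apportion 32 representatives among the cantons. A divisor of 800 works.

With modified divisor 800: modified quotas Oakdale 4.326, Rivermont 13.232, Pinehurst 7.527, Claybrook 7.070.
Rounding to the nearest integer: Oakdale 4, Rivermont 13, Pinehurst 8, Claybrook 7 (total 32).

Oakdale: 4; Rivermont: 13; Pinehurst: 8; Claybrook: 7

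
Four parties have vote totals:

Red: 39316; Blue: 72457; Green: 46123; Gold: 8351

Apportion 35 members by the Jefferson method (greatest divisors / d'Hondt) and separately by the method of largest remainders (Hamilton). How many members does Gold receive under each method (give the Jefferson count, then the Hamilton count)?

1 and 2

Jefferson: Red 8, Blue 16, Green 10, Gold 1.
Hamilton: Red 8, Blue 15, Green 10, Gold 2.
Gold gets 1 under Jefferson and 2 under Hamilton.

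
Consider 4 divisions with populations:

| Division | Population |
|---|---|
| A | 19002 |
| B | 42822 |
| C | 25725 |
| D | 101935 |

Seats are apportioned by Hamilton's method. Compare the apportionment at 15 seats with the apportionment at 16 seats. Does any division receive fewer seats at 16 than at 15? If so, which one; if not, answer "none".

A

At 15 seats: A 2, B 3, C 2, D 8.
At 16 seats: A 1, B 4, C 2, D 9.
A drops from 2 to 1.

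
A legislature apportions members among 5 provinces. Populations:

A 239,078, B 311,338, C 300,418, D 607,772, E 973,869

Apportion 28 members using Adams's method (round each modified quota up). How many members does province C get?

Standard divisor 2432475/28 ≈ 86874.107; standard quotas: A 2.752, B 3.584, C 3.458, D 6.996, E 11.210.
Rounding up gives 3, 4, 4, 7, 12 = 30 seats, so the divisor must be adjusted.
With modified divisor 98800: modified quotas A 2.420, B 3.151, C 3.041, D 6.152, E 9.857.
Rounding up: A 3, B 4, C 4, D 7, E 10 (total 28).
C receives 4.

4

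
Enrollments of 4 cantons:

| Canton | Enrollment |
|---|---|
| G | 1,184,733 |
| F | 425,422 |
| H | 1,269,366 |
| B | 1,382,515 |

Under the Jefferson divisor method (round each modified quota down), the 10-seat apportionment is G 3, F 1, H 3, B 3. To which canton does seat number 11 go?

Priority for the next seat is population ÷ (current seats + 1).
Priorities: G 296183.250, F 212711.000, H 317341.500, B 345628.750.
Highest priority: B.

B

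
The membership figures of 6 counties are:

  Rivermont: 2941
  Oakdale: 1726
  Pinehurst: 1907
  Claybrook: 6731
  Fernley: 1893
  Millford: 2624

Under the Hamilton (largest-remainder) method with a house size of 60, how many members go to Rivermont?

Standard divisor: 17822 ÷ 60 ≈ 297.033.
Standard quotas: Rivermont 9.9012, Oakdale 5.8108, Pinehurst 6.4202, Claybrook 22.6608, Fernley 6.3730, Millford 8.8340.
Lower quotas: Rivermont 9, Oakdale 5, Pinehurst 6, Claybrook 22, Fernley 6, Millford 8 (sum 56, leaving 4 seats).
Remainders in descending order: Rivermont 0.9012, Millford 0.8340, Oakdale 0.8108, Claybrook 0.6608, Pinehurst 0.4202, Fernley 0.3730.
Largest remainders: Rivermont, Millford, Oakdale, Claybrook receive the extra seats.
Rivermont receives 10.

10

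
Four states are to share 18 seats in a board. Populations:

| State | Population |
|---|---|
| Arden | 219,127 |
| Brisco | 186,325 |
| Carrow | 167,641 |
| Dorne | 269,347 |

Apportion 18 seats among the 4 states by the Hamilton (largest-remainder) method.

The standard divisor is 842440/18 ≈ 46802.222.
Standard quotas: Arden 4.6820, Brisco 3.9811, Carrow 3.5819, Dorne 5.7550.
Lower quotas: Arden 4, Brisco 3, Carrow 3, Dorne 5 (sum 15, leaving 3 seats).
Remainders in descending order: Brisco 0.9811, Dorne 0.7550, Arden 0.6820, Carrow 0.5819.
The surplus seats go to Brisco, Dorne, Arden.

Arden: 5, Brisco: 4, Carrow: 3, Dorne: 6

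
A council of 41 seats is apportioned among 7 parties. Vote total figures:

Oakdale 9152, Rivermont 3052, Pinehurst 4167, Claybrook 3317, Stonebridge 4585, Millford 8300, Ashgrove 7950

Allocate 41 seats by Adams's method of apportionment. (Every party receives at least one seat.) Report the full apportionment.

Oakdale=9, Rivermont=3, Pinehurst=4, Claybrook=4, Stonebridge=5, Millford=8, Ashgrove=8

Standard divisor 40523/41 ≈ 988.366; standard quotas: Oakdale 9.260, Rivermont 3.088, Pinehurst 4.216, Claybrook 3.356, Stonebridge 4.639, Millford 8.398, Ashgrove 8.044.
Rounding up gives 10, 4, 5, 4, 5, 9, 9 = 46 seats, so the divisor must be adjusted.
With modified divisor 1070: modified quotas Oakdale 8.553, Rivermont 2.852, Pinehurst 3.894, Claybrook 3.100, Stonebridge 4.285, Millford 7.757, Ashgrove 7.430.
Rounding up: Oakdale 9, Rivermont 3, Pinehurst 4, Claybrook 4, Stonebridge 5, Millford 8, Ashgrove 8 (total 41).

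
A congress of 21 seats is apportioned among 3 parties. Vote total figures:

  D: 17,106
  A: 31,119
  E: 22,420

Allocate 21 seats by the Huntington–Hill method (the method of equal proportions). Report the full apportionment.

D: 5, A: 9, E: 7

With divisor 3370: modified quotas D 5.076, A 9.234, E 6.653.
Geometric-mean thresholds: D √(5·6)=5.477, A √(9·10)=9.487, E √(6·7)=6.481.
Each quota rounded against its threshold gives D 5, A 9, E 7 (total 21).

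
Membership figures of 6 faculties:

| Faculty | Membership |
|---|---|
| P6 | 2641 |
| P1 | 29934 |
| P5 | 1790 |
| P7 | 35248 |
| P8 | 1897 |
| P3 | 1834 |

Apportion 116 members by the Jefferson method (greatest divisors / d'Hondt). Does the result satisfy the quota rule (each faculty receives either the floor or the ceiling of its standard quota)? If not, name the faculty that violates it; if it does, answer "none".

P7

Standard quotas: P6 4.177, P1 47.343, P5 2.831, P7 55.748, P8 3.000, P3 2.901.
Jefferson allocation: P6 4, P1 48, P5 2, P7 57, P8 3, P3 2.
P7 has quota 55.748 (lower 55, upper 56) but receives 57 — outside the quota interval.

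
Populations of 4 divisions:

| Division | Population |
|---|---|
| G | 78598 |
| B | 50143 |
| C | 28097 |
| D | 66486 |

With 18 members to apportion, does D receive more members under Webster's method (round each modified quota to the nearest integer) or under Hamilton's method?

Hamilton

Webster: G 7, B 4, C 2, D 5.
Hamilton: G 6, B 4, C 2, D 6.
D gets 5 under Webster and 6 under Hamilton.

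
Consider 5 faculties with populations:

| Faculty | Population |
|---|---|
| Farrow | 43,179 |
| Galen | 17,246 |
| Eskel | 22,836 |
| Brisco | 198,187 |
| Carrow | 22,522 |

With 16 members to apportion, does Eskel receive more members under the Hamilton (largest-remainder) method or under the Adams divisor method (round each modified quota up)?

Adams

Hamilton: Farrow 2, Galen 1, Eskel 1, Brisco 11, Carrow 1.
Adams: Farrow 2, Galen 1, Eskel 2, Brisco 9, Carrow 2.
Eskel gets 1 under Hamilton and 2 under Adams.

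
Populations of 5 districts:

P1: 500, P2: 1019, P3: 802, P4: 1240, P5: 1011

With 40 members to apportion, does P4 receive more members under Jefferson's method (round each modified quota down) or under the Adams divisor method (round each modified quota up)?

Jefferson

Jefferson: P1 4, P2 9, P3 7, P4 11, P5 9.
Adams: P1 5, P2 9, P3 7, P4 10, P5 9.
P4 gets 11 under Jefferson and 10 under Adams.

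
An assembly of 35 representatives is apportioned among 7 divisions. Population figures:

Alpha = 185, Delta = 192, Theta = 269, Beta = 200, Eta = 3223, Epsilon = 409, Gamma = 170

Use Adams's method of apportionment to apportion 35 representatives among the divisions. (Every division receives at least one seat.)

Alpha=2, Delta=2, Theta=2, Beta=2, Eta=22, Epsilon=3, Gamma=2

Standard divisor 4648/35 ≈ 132.8; standard quotas: Alpha 1.393, Delta 1.446, Theta 2.026, Beta 1.506, Eta 24.270, Epsilon 3.080, Gamma 1.280.
Rounding up gives 2, 2, 3, 2, 25, 4, 2 = 40 seats, so the divisor must be adjusted.
With modified divisor 150: modified quotas Alpha 1.233, Delta 1.280, Theta 1.793, Beta 1.333, Eta 21.487, Epsilon 2.727, Gamma 1.133.
Rounding up: Alpha 2, Delta 2, Theta 2, Beta 2, Eta 22, Epsilon 3, Gamma 2 (total 35).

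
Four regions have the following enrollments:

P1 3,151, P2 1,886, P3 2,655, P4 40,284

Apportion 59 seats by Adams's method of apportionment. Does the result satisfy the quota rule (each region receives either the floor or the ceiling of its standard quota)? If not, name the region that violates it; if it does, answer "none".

Standard quotas: P1 3.875, P2 2.319, P3 3.265, P4 49.541.
Adams allocation: P1 4, P2 3, P3 4, P4 48.
P4 has quota 49.541 (lower 49, upper 50) but receives 48 — outside the quota interval.

P4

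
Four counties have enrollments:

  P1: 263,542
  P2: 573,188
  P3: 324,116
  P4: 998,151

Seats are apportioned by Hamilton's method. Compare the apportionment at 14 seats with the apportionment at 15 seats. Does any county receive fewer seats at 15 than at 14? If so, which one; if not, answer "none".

At 14 seats: P1 2, P2 4, P3 2, P4 6.
At 15 seats: P1 2, P2 4, P3 2, P4 7.
No county's allocation decreased.

none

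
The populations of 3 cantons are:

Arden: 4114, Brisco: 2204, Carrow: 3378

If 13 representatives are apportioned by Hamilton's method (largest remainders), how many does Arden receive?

5

The standard divisor is 9696/13 ≈ 745.846.
Standard quotas: Arden 5.516, Brisco 2.955, Carrow 4.529.
Lower quotas: Arden 5, Brisco 2, Carrow 4 (sum 11, leaving 2 seats).
Remainders in descending order: Brisco 0.955, Carrow 0.529, Arden 0.516.
Largest remainders: Brisco, Carrow receive the extra seats.
Arden receives 5.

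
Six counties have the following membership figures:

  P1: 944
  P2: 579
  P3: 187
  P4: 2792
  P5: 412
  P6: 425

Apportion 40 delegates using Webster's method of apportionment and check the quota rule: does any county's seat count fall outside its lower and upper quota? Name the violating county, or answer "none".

Standard quotas: P1 7.072, P2 4.338, P3 1.401, P4 20.918, P5 3.087, P6 3.184.
Webster allocation: P1 7, P2 4, P3 1, P4 22, P5 3, P6 3.
P4 has quota 20.918 (lower 20, upper 21) but receives 22 — outside the quota interval.

P4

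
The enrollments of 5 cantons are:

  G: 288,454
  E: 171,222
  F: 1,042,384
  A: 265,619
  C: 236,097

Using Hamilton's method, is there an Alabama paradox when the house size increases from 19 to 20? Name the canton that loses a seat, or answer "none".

At 19 seats: G 3, E 2, F 10, A 2, C 2.
At 20 seats: G 3, E 2, F 10, A 3, C 2.
No canton's allocation decreased.

none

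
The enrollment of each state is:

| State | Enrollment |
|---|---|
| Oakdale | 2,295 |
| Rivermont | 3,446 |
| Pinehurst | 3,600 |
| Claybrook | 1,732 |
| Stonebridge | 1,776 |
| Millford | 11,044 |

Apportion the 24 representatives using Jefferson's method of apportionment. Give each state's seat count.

Standard divisor 23893/24 ≈ 995.542; standard quotas: Oakdale 2.305, Rivermont 3.461, Pinehurst 3.616, Claybrook 1.740, Stonebridge 1.784, Millford 11.093.
Rounding down gives 2, 3, 3, 1, 1, 11 = 21 seats, so the divisor must be adjusted.
With modified divisor 877: modified quotas Oakdale 2.617, Rivermont 3.929, Pinehurst 4.105, Claybrook 1.975, Stonebridge 2.025, Millford 12.593.
Rounding down: Oakdale 2, Rivermont 3, Pinehurst 4, Claybrook 1, Stonebridge 2, Millford 12 (total 24).

Oakdale: 2; Rivermont: 3; Pinehurst: 4; Claybrook: 1; Stonebridge: 2; Millford: 12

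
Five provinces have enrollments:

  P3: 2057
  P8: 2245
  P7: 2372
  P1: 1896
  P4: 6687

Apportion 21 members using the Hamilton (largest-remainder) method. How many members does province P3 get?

3

The standard divisor is 15257/21 ≈ 726.524.
Standard quotas: P3 2.8313, P8 3.0901, P7 3.2649, P1 2.6097, P4 9.2041.
Lower quotas: P3 2, P8 3, P7 3, P1 2, P4 9 (sum 19, leaving 2 seats).
Remainders in descending order: P3 0.8313, P1 0.6097, P7 0.2649, P4 0.2041, P8 0.0901.
The surplus seats go to P3, P1.
P3 receives 3.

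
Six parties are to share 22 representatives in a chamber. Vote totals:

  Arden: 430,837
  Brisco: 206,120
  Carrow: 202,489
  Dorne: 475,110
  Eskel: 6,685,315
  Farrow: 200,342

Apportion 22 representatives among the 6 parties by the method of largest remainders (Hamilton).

Standard divisor: 8200213 ÷ 22 ≈ 372736.955.
Standard quotas: Arden 1.1559, Brisco 0.5530, Carrow 0.5432, Dorne 1.2747, Eskel 17.9357, Farrow 0.5375.
Lower quotas: Arden 1, Brisco 0, Carrow 0, Dorne 1, Eskel 17, Farrow 0 (sum 19, leaving 3 seats).
Remainders in descending order: Eskel 0.9357, Brisco 0.5530, Carrow 0.5432, Farrow 0.5375, Dorne 0.2747, Arden 0.1559.
Largest remainders: Eskel, Brisco, Carrow receive the extra seats.

Arden=1, Brisco=1, Carrow=1, Dorne=1, Eskel=18, Farrow=0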